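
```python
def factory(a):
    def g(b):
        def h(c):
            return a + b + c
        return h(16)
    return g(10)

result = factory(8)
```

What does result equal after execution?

Step 1: a = 8, b = 10, c = 16 across three nested scopes.
Step 2: h() accesses all three via LEGB rule.
Step 3: result = 8 + 10 + 16 = 34

The answer is 34.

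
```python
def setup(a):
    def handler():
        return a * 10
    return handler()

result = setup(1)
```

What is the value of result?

Step 1: setup(1) binds parameter a = 1.
Step 2: handler() accesses a = 1 from enclosing scope.
Step 3: result = 1 * 10 = 10

The answer is 10.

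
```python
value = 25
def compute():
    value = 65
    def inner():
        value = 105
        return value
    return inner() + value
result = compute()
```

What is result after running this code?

Step 1: compute() has local value = 65. inner() has local value = 105.
Step 2: inner() returns its local value = 105.
Step 3: compute() returns 105 + its own value (65) = 170

The answer is 170.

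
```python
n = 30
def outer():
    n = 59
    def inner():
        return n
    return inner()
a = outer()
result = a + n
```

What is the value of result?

Step 1: outer() has local n = 59. inner() reads from enclosing.
Step 2: outer() returns 59. Global n = 30 unchanged.
Step 3: result = 59 + 30 = 89

The answer is 89.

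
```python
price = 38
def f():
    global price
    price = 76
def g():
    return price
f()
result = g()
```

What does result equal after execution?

Step 1: price = 38.
Step 2: f() sets global price = 76.
Step 3: g() reads global price = 76. result = 76

The answer is 76.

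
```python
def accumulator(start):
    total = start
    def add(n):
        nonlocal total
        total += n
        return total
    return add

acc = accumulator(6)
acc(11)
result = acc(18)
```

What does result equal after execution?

Step 1: accumulator(6) creates closure with total = 6.
Step 2: First acc(11): total = 6 + 11 = 17.
Step 3: Second acc(18): total = 17 + 18 = 35. result = 35

The answer is 35.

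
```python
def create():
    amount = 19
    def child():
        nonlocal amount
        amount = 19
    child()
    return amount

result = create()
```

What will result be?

Step 1: create() sets amount = 19.
Step 2: child() uses nonlocal to reassign amount = 19.
Step 3: result = 19

The answer is 19.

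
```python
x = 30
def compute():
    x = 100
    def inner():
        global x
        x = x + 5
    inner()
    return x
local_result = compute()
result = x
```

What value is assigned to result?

Step 1: Global x = 30. compute() creates local x = 100.
Step 2: inner() declares global x and adds 5: global x = 30 + 5 = 35.
Step 3: compute() returns its local x = 100 (unaffected by inner).
Step 4: result = global x = 35

The answer is 35.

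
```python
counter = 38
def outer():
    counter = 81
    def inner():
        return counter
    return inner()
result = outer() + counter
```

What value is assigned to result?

Step 1: Global counter = 38. outer() shadows with counter = 81.
Step 2: inner() returns enclosing counter = 81. outer() = 81.
Step 3: result = 81 + global counter (38) = 119

The answer is 119.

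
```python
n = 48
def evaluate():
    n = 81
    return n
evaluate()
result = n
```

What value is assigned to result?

Step 1: Global n = 48.
Step 2: evaluate() creates local n = 81 (shadow, not modification).
Step 3: After evaluate() returns, global n is unchanged. result = 48

The answer is 48.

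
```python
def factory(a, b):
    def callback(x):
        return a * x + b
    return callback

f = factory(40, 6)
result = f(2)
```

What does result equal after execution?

Step 1: factory(40, 6) captures a = 40, b = 6.
Step 2: f(2) computes 40 * 2 + 6 = 86.
Step 3: result = 86

The answer is 86.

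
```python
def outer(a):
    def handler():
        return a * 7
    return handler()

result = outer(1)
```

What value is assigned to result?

Step 1: outer(1) binds parameter a = 1.
Step 2: handler() accesses a = 1 from enclosing scope.
Step 3: result = 1 * 7 = 7

The answer is 7.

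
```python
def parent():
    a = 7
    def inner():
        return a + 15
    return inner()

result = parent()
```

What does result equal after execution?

Step 1: parent() defines a = 7.
Step 2: inner() reads a = 7 from enclosing scope, returns 7 + 15 = 22.
Step 3: result = 22

The answer is 22.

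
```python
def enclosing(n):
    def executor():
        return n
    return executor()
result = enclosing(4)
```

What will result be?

Step 1: enclosing(4) binds parameter n = 4.
Step 2: executor() looks up n in enclosing scope and finds the parameter n = 4.
Step 3: result = 4

The answer is 4.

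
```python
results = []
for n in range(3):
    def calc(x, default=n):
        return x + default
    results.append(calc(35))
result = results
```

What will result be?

Step 1: Default argument default=n is evaluated at function definition time.
Step 2: Each iteration creates calc with default = current n value.
Step 3: calc(35) returns 35 + default. results = [35, 36, 37]

The answer is [35, 36, 37].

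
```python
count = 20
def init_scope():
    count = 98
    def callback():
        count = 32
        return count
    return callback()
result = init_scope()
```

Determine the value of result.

Step 1: Three scopes define count: global (20), init_scope (98), callback (32).
Step 2: callback() has its own local count = 32, which shadows both enclosing and global.
Step 3: result = 32 (local wins in LEGB)

The answer is 32.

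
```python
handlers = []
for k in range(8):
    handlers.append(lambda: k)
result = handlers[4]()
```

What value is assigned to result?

Step 1: The loop creates 8 lambdas, all referencing the same variable k.
Step 2: After the loop, k = 7 (final value).
Step 3: handlers[4]() looks up k at call time and finds 7. This is the late binding gotcha. result = 7

The answer is 7.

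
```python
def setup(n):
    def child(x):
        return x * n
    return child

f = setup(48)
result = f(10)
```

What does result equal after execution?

Step 1: setup(48) creates a closure capturing n = 48.
Step 2: f(10) computes 10 * 48 = 480.
Step 3: result = 480

The answer is 480.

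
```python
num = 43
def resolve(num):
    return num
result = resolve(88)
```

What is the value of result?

Step 1: Global num = 43.
Step 2: resolve(88) takes parameter num = 88, which shadows the global.
Step 3: result = 88

The answer is 88.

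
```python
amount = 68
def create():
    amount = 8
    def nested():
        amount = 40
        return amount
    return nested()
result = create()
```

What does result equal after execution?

Step 1: Three scopes define amount: global (68), create (8), nested (40).
Step 2: nested() has its own local amount = 40, which shadows both enclosing and global.
Step 3: result = 40 (local wins in LEGB)

The answer is 40.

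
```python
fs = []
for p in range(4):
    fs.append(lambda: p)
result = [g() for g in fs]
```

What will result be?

Step 1: All 4 lambdas share the same variable p.
Step 2: After the loop, p = 3.
Step 3: Each call returns 3. result = [3, 3, 3, 3]

The answer is [3, 3, 3, 3].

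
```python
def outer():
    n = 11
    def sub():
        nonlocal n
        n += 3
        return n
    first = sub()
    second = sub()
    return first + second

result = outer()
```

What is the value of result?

Step 1: n starts at 11.
Step 2: First call: n = 11 + 3 = 14, returns 14.
Step 3: Second call: n = 14 + 3 = 17, returns 17.
Step 4: result = 14 + 17 = 31

The answer is 31.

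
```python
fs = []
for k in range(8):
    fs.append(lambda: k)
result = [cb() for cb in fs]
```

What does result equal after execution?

Step 1: All 8 lambdas share the same variable k.
Step 2: After the loop, k = 7.
Step 3: Each call returns 7. result = [7, 7, 7, 7, 7, 7, 7, 7]

The answer is [7, 7, 7, 7, 7, 7, 7, 7].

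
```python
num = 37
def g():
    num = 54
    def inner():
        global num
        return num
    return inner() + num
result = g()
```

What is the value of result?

Step 1: Global num = 37. g() shadows with local num = 54.
Step 2: inner() uses global keyword, so inner() returns global num = 37.
Step 3: g() returns 37 + 54 = 91

The answer is 91.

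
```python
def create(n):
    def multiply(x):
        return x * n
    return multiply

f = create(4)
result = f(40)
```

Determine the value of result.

Step 1: create(4) returns multiply closure with n = 4.
Step 2: f(40) computes 40 * 4 = 160.
Step 3: result = 160

The answer is 160.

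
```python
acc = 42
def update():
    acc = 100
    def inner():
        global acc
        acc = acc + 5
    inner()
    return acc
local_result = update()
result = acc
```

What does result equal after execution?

Step 1: Global acc = 42. update() creates local acc = 100.
Step 2: inner() declares global acc and adds 5: global acc = 42 + 5 = 47.
Step 3: update() returns its local acc = 100 (unaffected by inner).
Step 4: result = global acc = 47

The answer is 47.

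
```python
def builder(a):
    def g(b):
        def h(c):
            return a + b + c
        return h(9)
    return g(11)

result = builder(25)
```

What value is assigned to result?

Step 1: a = 25, b = 11, c = 9 across three nested scopes.
Step 2: h() accesses all three via LEGB rule.
Step 3: result = 25 + 11 + 9 = 45

The answer is 45.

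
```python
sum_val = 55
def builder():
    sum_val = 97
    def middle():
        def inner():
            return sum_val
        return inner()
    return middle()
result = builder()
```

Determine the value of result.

Step 1: builder() defines sum_val = 97. middle() and inner() have no local sum_val.
Step 2: inner() checks local (none), enclosing middle() (none), enclosing builder() and finds sum_val = 97.
Step 3: result = 97

The answer is 97.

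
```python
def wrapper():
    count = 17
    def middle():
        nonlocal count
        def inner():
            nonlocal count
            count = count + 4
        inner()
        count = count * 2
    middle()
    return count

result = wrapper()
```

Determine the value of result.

Step 1: count = 17.
Step 2: inner() adds 4: count = 17 + 4 = 21.
Step 3: middle() doubles: count = 21 * 2 = 42.
Step 4: result = 42

The answer is 42.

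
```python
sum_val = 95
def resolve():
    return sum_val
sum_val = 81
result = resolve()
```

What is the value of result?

Step 1: sum_val is first set to 95, then reassigned to 81.
Step 2: resolve() is called after the reassignment, so it looks up the current global sum_val = 81.
Step 3: result = 81

The answer is 81.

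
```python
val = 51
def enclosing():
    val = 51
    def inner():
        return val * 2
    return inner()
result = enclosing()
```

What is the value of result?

Step 1: enclosing() shadows global val with val = 51.
Step 2: inner() finds val = 51 in enclosing scope, computes 51 * 2 = 102.
Step 3: result = 102

The answer is 102.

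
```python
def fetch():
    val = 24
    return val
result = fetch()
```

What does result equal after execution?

Step 1: fetch() defines val = 24 in its local scope.
Step 2: return val finds the local variable val = 24.
Step 3: result = 24

The answer is 24.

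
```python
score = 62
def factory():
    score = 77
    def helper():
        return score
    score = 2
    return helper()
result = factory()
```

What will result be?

Step 1: factory() sets score = 77, then later score = 2.
Step 2: helper() is called after score is reassigned to 2. Closures capture variables by reference, not by value.
Step 3: result = 2

The answer is 2.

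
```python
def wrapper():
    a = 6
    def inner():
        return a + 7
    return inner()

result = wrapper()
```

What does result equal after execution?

Step 1: wrapper() defines a = 6.
Step 2: inner() reads a = 6 from enclosing scope, returns 6 + 7 = 13.
Step 3: result = 13

The answer is 13.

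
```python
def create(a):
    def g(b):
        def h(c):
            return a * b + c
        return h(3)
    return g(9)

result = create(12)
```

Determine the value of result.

Step 1: a = 12, b = 9, c = 3.
Step 2: h() computes a * b + c = 12 * 9 + 3 = 111.
Step 3: result = 111

The answer is 111.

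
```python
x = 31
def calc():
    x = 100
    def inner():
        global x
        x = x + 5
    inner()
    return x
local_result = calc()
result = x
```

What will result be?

Step 1: Global x = 31. calc() creates local x = 100.
Step 2: inner() declares global x and adds 5: global x = 31 + 5 = 36.
Step 3: calc() returns its local x = 100 (unaffected by inner).
Step 4: result = global x = 36

The answer is 36.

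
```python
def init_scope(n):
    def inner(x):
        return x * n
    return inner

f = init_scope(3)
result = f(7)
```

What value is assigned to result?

Step 1: init_scope(3) creates a closure capturing n = 3.
Step 2: f(7) computes 7 * 3 = 21.
Step 3: result = 21

The answer is 21.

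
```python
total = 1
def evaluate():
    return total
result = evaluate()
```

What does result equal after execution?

Step 1: total = 1 is defined in the global scope.
Step 2: evaluate() looks up total. No local total exists, so Python checks the global scope via LEGB rule and finds total = 1.
Step 3: result = 1

The answer is 1.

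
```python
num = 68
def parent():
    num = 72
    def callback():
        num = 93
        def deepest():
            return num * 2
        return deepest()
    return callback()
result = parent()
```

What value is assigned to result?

Step 1: deepest() looks up num through LEGB: not local, finds num = 93 in enclosing callback().
Step 2: Returns 93 * 2 = 186.
Step 3: result = 186

The answer is 186.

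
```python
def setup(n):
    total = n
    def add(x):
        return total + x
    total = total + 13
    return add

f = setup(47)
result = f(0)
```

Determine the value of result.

Step 1: setup(47) sets total = 47, then total = 47 + 13 = 60.
Step 2: Closures capture by reference, so add sees total = 60.
Step 3: f(0) returns 60 + 0 = 60

The answer is 60.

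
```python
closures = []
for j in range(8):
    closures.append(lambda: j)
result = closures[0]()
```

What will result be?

Step 1: The loop creates 8 lambdas, all referencing the same variable j.
Step 2: After the loop, j = 7 (final value).
Step 3: closures[0]() looks up j at call time and finds 7. This is the late binding gotcha. result = 7

The answer is 7.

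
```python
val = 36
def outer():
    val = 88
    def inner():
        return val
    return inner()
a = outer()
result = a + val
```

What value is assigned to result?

Step 1: outer() has local val = 88. inner() reads from enclosing.
Step 2: outer() returns 88. Global val = 36 unchanged.
Step 3: result = 88 + 36 = 124

The answer is 124.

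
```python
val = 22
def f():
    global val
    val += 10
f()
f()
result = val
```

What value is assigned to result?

Step 1: val = 22.
Step 2: First f(): val = 22 + 10 = 32.
Step 3: Second f(): val = 32 + 10 = 42. result = 42

The answer is 42.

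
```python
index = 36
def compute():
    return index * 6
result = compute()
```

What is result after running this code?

Step 1: index = 36 is defined globally.
Step 2: compute() looks up index from global scope = 36, then computes 36 * 6 = 216.
Step 3: result = 216

The answer is 216.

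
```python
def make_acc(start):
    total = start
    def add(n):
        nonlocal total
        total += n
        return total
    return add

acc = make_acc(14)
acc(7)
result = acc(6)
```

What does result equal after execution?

Step 1: make_acc(14) creates closure with total = 14.
Step 2: First acc(7): total = 14 + 7 = 21.
Step 3: Second acc(6): total = 21 + 6 = 27. result = 27

The answer is 27.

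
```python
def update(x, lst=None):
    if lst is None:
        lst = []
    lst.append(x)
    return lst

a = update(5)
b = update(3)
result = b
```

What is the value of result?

Step 1: None default with guard creates a NEW list each call.
Step 2: a = [5] (fresh list). b = [3] (another fresh list).
Step 3: result = [3] (this is the fix for mutable default)

The answer is [3].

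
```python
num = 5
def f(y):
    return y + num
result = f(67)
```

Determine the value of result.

Step 1: num = 5 is defined globally.
Step 2: f(67) uses parameter y = 67 and looks up num from global scope = 5.
Step 3: result = 67 + 5 = 72

The answer is 72.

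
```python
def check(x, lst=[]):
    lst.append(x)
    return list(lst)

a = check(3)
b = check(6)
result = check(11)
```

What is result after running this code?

Step 1: Default list is shared. list() creates copies for return values.
Step 2: Internal list grows: [3] -> [3, 6] -> [3, 6, 11].
Step 3: result = [3, 6, 11]

The answer is [3, 6, 11].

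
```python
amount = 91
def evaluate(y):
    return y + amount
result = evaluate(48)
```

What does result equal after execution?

Step 1: amount = 91 is defined globally.
Step 2: evaluate(48) uses parameter y = 48 and looks up amount from global scope = 91.
Step 3: result = 48 + 91 = 139

The answer is 139.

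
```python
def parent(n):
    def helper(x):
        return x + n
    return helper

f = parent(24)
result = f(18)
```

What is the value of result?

Step 1: parent(24) creates a closure that captures n = 24.
Step 2: f(18) calls the closure with x = 18, returning 18 + 24 = 42.
Step 3: result = 42

The answer is 42.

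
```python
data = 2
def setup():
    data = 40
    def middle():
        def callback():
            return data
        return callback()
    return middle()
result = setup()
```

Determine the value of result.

Step 1: setup() defines data = 40. middle() and callback() have no local data.
Step 2: callback() checks local (none), enclosing middle() (none), enclosing setup() and finds data = 40.
Step 3: result = 40

The answer is 40.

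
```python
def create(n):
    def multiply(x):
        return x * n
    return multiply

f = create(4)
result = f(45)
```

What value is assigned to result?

Step 1: create(4) returns multiply closure with n = 4.
Step 2: f(45) computes 45 * 4 = 180.
Step 3: result = 180

The answer is 180.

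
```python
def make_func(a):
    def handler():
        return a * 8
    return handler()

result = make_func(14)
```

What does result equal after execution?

Step 1: make_func(14) binds parameter a = 14.
Step 2: handler() accesses a = 14 from enclosing scope.
Step 3: result = 14 * 8 = 112

The answer is 112.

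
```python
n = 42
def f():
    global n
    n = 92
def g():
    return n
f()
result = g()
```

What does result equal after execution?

Step 1: n = 42.
Step 2: f() sets global n = 92.
Step 3: g() reads global n = 92. result = 92

The answer is 92.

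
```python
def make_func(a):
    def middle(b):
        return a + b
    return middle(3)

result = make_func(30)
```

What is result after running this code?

Step 1: make_func(30) passes a = 30.
Step 2: middle(3) has b = 3, reads a = 30 from enclosing.
Step 3: result = 30 + 3 = 33

The answer is 33.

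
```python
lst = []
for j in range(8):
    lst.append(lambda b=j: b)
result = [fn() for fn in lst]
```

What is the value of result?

Step 1: Default arg b=j captures j at each iteration.
Step 2: Each lambda has its own default: 0, 1, ..., 7.
Step 3: result = [0, 1, 2, 3, 4, 5, 6, 7]

The answer is [0, 1, 2, 3, 4, 5, 6, 7].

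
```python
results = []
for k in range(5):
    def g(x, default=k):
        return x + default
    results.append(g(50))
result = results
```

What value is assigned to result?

Step 1: Default argument default=k is evaluated at function definition time.
Step 2: Each iteration creates g with default = current k value.
Step 3: g(50) returns 50 + default. results = [50, 51, 52, 53, 54]

The answer is [50, 51, 52, 53, 54].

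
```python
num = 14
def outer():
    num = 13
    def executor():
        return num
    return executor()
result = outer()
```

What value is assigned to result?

Step 1: num = 14 globally, but outer() defines num = 13 locally.
Step 2: executor() looks up num. Not in local scope, so checks enclosing scope (outer) and finds num = 13.
Step 3: result = 13

The answer is 13.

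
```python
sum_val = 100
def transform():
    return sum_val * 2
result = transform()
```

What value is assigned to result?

Step 1: sum_val = 100 is defined globally.
Step 2: transform() looks up sum_val from global scope = 100, then computes 100 * 2 = 200.
Step 3: result = 200

The answer is 200.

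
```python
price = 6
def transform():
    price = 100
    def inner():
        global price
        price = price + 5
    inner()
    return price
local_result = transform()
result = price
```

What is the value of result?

Step 1: Global price = 6. transform() creates local price = 100.
Step 2: inner() declares global price and adds 5: global price = 6 + 5 = 11.
Step 3: transform() returns its local price = 100 (unaffected by inner).
Step 4: result = global price = 11

The answer is 11.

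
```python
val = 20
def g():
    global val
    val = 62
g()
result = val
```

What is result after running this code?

Step 1: val = 20 globally.
Step 2: g() declares global val and sets it to 62.
Step 3: After g(), global val = 62. result = 62

The answer is 62.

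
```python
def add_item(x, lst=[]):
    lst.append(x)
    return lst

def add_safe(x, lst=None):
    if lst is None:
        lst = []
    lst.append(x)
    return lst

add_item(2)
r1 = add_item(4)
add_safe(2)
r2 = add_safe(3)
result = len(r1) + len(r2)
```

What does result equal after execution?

Step 1: add_item shares mutable default: after 2 calls, lst = [2, 4], len = 2.
Step 2: add_safe creates fresh list each time: r2 = [3], len = 1.
Step 3: result = 2 + 1 = 3

The answer is 3.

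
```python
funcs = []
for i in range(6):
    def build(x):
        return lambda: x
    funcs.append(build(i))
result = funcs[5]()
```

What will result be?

Step 1: build(i) creates a new scope capturing x = i at call time.
Step 2: funcs[5] = build(5), so its lambda captures x = 5.
Step 3: result = 5 (closure factory fixes late binding)

The answer is 5.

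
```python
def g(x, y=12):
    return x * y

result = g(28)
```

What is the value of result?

Step 1: g(28) uses default y = 12.
Step 2: Returns 28 * 12 = 336.
Step 3: result = 336

The answer is 336.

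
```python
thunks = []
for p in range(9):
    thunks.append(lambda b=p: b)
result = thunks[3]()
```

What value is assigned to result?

Step 1: Default argument b=p captures p's value at each iteration.
Step 2: thunks[3] captured b = 3 when p was 3.
Step 3: result = 3

The answer is 3.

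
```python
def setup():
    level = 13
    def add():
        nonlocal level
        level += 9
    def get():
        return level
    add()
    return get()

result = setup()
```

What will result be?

Step 1: level = 13. add() modifies it via nonlocal, get() reads it.
Step 2: add() makes level = 13 + 9 = 22.
Step 3: get() returns 22. result = 22

The answer is 22.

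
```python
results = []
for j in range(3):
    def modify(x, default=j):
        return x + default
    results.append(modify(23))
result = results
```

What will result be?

Step 1: Default argument default=j is evaluated at function definition time.
Step 2: Each iteration creates modify with default = current j value.
Step 3: modify(23) returns 23 + default. results = [23, 24, 25]

The answer is [23, 24, 25].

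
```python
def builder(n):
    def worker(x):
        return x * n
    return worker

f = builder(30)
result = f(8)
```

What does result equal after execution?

Step 1: builder(30) creates a closure capturing n = 30.
Step 2: f(8) computes 8 * 30 = 240.
Step 3: result = 240

The answer is 240.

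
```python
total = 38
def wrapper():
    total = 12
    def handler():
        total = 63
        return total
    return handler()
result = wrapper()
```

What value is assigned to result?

Step 1: Three scopes define total: global (38), wrapper (12), handler (63).
Step 2: handler() has its own local total = 63, which shadows both enclosing and global.
Step 3: result = 63 (local wins in LEGB)

The answer is 63.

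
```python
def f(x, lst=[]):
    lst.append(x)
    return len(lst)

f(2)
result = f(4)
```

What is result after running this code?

Step 1: Mutable default list persists between calls.
Step 2: First call: lst = [2], len = 1. Second call: lst = [2, 4], len = 2.
Step 3: result = 2

The answer is 2.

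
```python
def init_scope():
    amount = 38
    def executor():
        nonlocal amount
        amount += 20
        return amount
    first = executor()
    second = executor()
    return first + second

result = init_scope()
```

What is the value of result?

Step 1: amount starts at 38.
Step 2: First call: amount = 38 + 20 = 58, returns 58.
Step 3: Second call: amount = 58 + 20 = 78, returns 78.
Step 4: result = 58 + 78 = 136

The answer is 136.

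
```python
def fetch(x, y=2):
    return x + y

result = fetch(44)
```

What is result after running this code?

Step 1: fetch(44) uses default y = 2.
Step 2: Returns 44 + 2 = 46.
Step 3: result = 46

The answer is 46.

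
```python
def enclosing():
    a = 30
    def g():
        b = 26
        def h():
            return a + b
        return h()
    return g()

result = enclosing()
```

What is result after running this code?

Step 1: enclosing() defines a = 30. g() defines b = 26.
Step 2: h() accesses both from enclosing scopes: a = 30, b = 26.
Step 3: result = 30 + 26 = 56

The answer is 56.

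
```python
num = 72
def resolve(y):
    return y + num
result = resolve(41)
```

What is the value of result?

Step 1: num = 72 is defined globally.
Step 2: resolve(41) uses parameter y = 41 and looks up num from global scope = 72.
Step 3: result = 41 + 72 = 113

The answer is 113.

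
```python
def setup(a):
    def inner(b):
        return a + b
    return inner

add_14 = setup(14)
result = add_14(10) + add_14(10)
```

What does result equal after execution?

Step 1: add_14 captures a = 14.
Step 2: add_14(10) = 14 + 10 = 24, called twice.
Step 3: result = 24 + 24 = 48

The answer is 48.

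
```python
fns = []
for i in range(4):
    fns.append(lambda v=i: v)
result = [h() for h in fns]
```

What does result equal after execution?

Step 1: Default arg v=i captures i at each iteration.
Step 2: Each lambda has its own default: 0, 1, ..., 3.
Step 3: result = [0, 1, 2, 3]

The answer is [0, 1, 2, 3].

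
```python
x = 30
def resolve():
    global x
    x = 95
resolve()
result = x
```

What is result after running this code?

Step 1: x = 30 globally.
Step 2: resolve() declares global x and sets it to 95.
Step 3: After resolve(), global x = 95. result = 95

The answer is 95.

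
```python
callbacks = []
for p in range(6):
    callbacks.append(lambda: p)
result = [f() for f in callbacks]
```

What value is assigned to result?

Step 1: All 6 lambdas share the same variable p.
Step 2: After the loop, p = 5.
Step 3: Each call returns 5. result = [5, 5, 5, 5, 5, 5]

The answer is [5, 5, 5, 5, 5, 5].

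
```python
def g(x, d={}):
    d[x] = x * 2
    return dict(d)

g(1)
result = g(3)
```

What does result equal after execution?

Step 1: Mutable default dict is shared across calls.
Step 2: First call adds 1: 2. Second call adds 3: 6.
Step 3: result = {1: 2, 3: 6}

The answer is {1: 2, 3: 6}.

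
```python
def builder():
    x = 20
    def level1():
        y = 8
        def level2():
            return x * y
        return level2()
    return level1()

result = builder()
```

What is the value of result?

Step 1: x = 20 in builder. y = 8 in level1.
Step 2: level2() reads x = 20 and y = 8 from enclosing scopes.
Step 3: result = 20 * 8 = 160

The answer is 160.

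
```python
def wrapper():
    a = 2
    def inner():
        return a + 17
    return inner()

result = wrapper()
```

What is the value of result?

Step 1: wrapper() defines a = 2.
Step 2: inner() reads a = 2 from enclosing scope, returns 2 + 17 = 19.
Step 3: result = 19

The answer is 19.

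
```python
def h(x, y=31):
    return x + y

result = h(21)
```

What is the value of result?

Step 1: h(21) uses default y = 31.
Step 2: Returns 21 + 31 = 52.
Step 3: result = 52

The answer is 52.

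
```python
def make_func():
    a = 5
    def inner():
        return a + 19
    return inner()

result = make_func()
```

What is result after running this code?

Step 1: make_func() defines a = 5.
Step 2: inner() reads a = 5 from enclosing scope, returns 5 + 19 = 24.
Step 3: result = 24

The answer is 24.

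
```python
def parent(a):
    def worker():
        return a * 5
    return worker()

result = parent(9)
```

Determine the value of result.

Step 1: parent(9) binds parameter a = 9.
Step 2: worker() accesses a = 9 from enclosing scope.
Step 3: result = 9 * 5 = 45

The answer is 45.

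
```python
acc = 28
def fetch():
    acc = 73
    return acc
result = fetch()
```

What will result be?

Step 1: Global acc = 28.
Step 2: fetch() creates local acc = 73, shadowing the global.
Step 3: Returns local acc = 73. result = 73

The answer is 73.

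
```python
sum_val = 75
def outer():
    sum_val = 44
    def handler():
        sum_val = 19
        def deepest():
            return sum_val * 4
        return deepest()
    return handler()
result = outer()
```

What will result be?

Step 1: deepest() looks up sum_val through LEGB: not local, finds sum_val = 19 in enclosing handler().
Step 2: Returns 19 * 4 = 76.
Step 3: result = 76

The answer is 76.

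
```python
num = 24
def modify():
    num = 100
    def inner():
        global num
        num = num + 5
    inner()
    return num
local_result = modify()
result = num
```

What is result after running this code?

Step 1: Global num = 24. modify() creates local num = 100.
Step 2: inner() declares global num and adds 5: global num = 24 + 5 = 29.
Step 3: modify() returns its local num = 100 (unaffected by inner).
Step 4: result = global num = 29

The answer is 29.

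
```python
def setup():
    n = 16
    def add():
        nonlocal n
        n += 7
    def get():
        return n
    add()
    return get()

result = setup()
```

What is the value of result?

Step 1: n = 16. add() modifies it via nonlocal, get() reads it.
Step 2: add() makes n = 16 + 7 = 23.
Step 3: get() returns 23. result = 23

The answer is 23.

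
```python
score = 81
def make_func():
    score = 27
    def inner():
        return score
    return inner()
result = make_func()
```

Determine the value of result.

Step 1: score = 81 globally, but make_func() defines score = 27 locally.
Step 2: inner() looks up score. Not in local scope, so checks enclosing scope (make_func) and finds score = 27.
Step 3: result = 27

The answer is 27.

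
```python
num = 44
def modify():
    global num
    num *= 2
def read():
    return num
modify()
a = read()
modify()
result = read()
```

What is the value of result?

Step 1: num = 44.
Step 2: First modify(): num = 44 * 2 = 88.
Step 3: Second modify(): num = 88 * 2 = 176.
Step 4: read() returns 176

The answer is 176.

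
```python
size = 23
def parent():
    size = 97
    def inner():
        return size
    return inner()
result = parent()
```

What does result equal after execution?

Step 1: size = 23 globally, but parent() defines size = 97 locally.
Step 2: inner() looks up size. Not in local scope, so checks enclosing scope (parent) and finds size = 97.
Step 3: result = 97

The answer is 97.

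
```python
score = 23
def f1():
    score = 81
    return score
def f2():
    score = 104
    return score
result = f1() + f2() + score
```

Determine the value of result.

Step 1: Each function shadows global score with its own local.
Step 2: f1() returns 81, f2() returns 104.
Step 3: Global score = 23 is unchanged. result = 81 + 104 + 23 = 208

The answer is 208.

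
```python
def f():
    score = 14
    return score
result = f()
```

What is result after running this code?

Step 1: f() defines score = 14 in its local scope.
Step 2: return score finds the local variable score = 14.
Step 3: result = 14

The answer is 14.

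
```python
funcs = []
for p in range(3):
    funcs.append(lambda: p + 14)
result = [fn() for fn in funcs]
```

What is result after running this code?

Step 1: All lambdas capture p by reference. After the loop, p = 2.
Step 2: Each call returns 2 + 14 = 16.
Step 3: result = [16, 16, 16]

The answer is [16, 16, 16].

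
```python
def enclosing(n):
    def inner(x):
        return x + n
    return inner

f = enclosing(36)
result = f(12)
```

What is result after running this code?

Step 1: enclosing(36) creates a closure that captures n = 36.
Step 2: f(12) calls the closure with x = 12, returning 12 + 36 = 48.
Step 3: result = 48

The answer is 48.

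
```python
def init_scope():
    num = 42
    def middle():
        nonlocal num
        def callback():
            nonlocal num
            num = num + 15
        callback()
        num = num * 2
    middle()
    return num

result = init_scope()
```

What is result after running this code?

Step 1: num = 42.
Step 2: callback() adds 15: num = 42 + 15 = 57.
Step 3: middle() doubles: num = 57 * 2 = 114.
Step 4: result = 114

The answer is 114.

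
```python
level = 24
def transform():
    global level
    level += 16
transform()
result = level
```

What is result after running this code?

Step 1: level = 24 globally.
Step 2: transform() modifies global level: level += 16 = 40.
Step 3: result = 40

The answer is 40.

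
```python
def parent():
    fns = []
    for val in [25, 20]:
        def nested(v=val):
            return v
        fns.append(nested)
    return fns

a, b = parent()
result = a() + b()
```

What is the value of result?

Step 1: Default argument v=val captures val at each iteration.
Step 2: a() returns 25 (captured at first iteration), b() returns 20 (captured at second).
Step 3: result = 25 + 20 = 45

The answer is 45.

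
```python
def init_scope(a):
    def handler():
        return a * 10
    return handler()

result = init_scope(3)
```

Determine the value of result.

Step 1: init_scope(3) binds parameter a = 3.
Step 2: handler() accesses a = 3 from enclosing scope.
Step 3: result = 3 * 10 = 30

The answer is 30.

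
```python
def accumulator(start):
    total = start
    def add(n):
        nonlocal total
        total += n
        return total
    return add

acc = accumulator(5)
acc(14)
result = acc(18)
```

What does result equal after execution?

Step 1: accumulator(5) creates closure with total = 5.
Step 2: First acc(14): total = 5 + 14 = 19.
Step 3: Second acc(18): total = 19 + 18 = 37. result = 37

The answer is 37.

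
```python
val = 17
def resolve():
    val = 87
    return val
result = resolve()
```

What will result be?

Step 1: Global val = 17.
Step 2: resolve() creates local val = 87, shadowing the global.
Step 3: Returns local val = 87. result = 87

The answer is 87.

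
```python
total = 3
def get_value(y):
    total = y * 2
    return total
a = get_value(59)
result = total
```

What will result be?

Step 1: Global total = 3.
Step 2: get_value(59) creates local total = 59 * 2 = 118.
Step 3: Global total unchanged because no global keyword. result = 3

The answer is 3.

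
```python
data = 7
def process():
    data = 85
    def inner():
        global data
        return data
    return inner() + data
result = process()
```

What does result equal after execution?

Step 1: Global data = 7. process() shadows with local data = 85.
Step 2: inner() uses global keyword, so inner() returns global data = 7.
Step 3: process() returns 7 + 85 = 92

The answer is 92.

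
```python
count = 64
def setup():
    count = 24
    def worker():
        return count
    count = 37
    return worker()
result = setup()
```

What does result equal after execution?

Step 1: setup() sets count = 24, then later count = 37.
Step 2: worker() is called after count is reassigned to 37. Closures capture variables by reference, not by value.
Step 3: result = 37

The answer is 37.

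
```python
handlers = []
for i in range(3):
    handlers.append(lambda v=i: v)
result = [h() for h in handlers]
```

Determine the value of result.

Step 1: Default arg v=i captures i at each iteration.
Step 2: Each lambda has its own default: 0, 1, ..., 2.
Step 3: result = [0, 1, 2]

The answer is [0, 1, 2].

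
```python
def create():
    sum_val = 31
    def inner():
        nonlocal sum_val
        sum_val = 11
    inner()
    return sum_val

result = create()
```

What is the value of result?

Step 1: create() sets sum_val = 31.
Step 2: inner() uses nonlocal to reassign sum_val = 11.
Step 3: result = 11

The answer is 11.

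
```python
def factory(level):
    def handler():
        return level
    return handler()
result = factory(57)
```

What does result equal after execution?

Step 1: factory(57) binds parameter level = 57.
Step 2: handler() looks up level in enclosing scope and finds the parameter level = 57.
Step 3: result = 57

The answer is 57.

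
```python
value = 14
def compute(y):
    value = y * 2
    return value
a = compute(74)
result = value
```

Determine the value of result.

Step 1: Global value = 14.
Step 2: compute(74) creates local value = 74 * 2 = 148.
Step 3: Global value unchanged because no global keyword. result = 14

The answer is 14.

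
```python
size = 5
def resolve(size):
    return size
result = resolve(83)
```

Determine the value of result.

Step 1: Global size = 5.
Step 2: resolve(83) takes parameter size = 83, which shadows the global.
Step 3: result = 83

The answer is 83.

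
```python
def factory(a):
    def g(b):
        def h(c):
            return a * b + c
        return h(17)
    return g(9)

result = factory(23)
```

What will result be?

Step 1: a = 23, b = 9, c = 17.
Step 2: h() computes a * b + c = 23 * 9 + 17 = 224.
Step 3: result = 224

The answer is 224.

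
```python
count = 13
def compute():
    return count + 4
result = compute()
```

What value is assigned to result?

Step 1: count = 13 is defined globally.
Step 2: compute() looks up count from global scope = 13, then computes 13 + 4 = 17.
Step 3: result = 17

The answer is 17.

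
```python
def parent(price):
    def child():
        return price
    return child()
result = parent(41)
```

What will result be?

Step 1: parent(41) binds parameter price = 41.
Step 2: child() looks up price in enclosing scope and finds the parameter price = 41.
Step 3: result = 41

The answer is 41.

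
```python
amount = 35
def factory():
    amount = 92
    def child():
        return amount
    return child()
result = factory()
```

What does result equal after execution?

Step 1: amount = 35 globally, but factory() defines amount = 92 locally.
Step 2: child() looks up amount. Not in local scope, so checks enclosing scope (factory) and finds amount = 92.
Step 3: result = 92

The answer is 92.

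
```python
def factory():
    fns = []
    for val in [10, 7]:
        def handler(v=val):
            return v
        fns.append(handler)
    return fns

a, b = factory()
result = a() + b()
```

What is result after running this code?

Step 1: Default argument v=val captures val at each iteration.
Step 2: a() returns 10 (captured at first iteration), b() returns 7 (captured at second).
Step 3: result = 10 + 7 = 17

The answer is 17.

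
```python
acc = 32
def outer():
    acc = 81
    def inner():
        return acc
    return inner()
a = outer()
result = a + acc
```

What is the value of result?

Step 1: outer() has local acc = 81. inner() reads from enclosing.
Step 2: outer() returns 81. Global acc = 32 unchanged.
Step 3: result = 81 + 32 = 113

The answer is 113.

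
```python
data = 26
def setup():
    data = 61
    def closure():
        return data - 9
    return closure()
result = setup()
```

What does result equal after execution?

Step 1: setup() shadows global data with data = 61.
Step 2: closure() finds data = 61 in enclosing scope, computes 61 - 9 = 52.
Step 3: result = 52

The answer is 52.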